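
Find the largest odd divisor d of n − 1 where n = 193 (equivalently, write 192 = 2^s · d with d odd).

Halving: 192 → 96 → 48 → 24 → 12 → 6 → 3; 3 is odd.
So 192 = 2^6 · 3.

3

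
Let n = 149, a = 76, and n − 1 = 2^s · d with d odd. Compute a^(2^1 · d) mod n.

1

n − 1 = 148 = 2^2 · 37, so s = 2 and d = 37.
Repeated squaring mod 149: 76^1 ≡ 76, 76^2 ≡ 114, 76^4 ≡ 33, 76^8 ≡ 46, 76^16 ≡ 30, 76^32 ≡ 6.
37 = 32 + 4 + 1, so 76^37 ≡ 6·33·76 ≡ 148 (mod 149).
x_0 = 148.
x_1 = 148^2 mod 149 = 1.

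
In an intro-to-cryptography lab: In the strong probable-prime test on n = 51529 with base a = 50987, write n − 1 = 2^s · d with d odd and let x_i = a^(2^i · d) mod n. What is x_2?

228

n − 1 = 51528 = 2^3 · 6441, so s = 3 and d = 6441.
x_0 = 50987^6441 mod 51529 = 12940.
x_1 = 12940^2 mod 51529 = 25879.
x_2 = 25879^2 mod 51529 = 228.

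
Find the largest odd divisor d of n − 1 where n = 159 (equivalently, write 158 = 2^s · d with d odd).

Halving: 158 → 79; 79 is odd.
So 158 = 2^1 · 79.

79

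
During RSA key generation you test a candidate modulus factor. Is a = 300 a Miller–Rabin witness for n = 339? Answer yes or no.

yes

n − 1 = 338 = 2^1 · 169, so s = 1 and d = 169.
By repeated squaring, 300^169 ≡ 39 (mod 339).
x_0 = 300^169 mod 339 = 39.
x_0 ∉ {1, 338} and s = 1, so 300 is a Miller–Rabin witness and 339 is composite.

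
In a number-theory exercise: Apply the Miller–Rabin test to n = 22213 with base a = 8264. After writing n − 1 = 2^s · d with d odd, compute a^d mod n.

n − 1 = 22212 = 2^2 · 5553, so s = 2 and d = 5553.
8264^5553 mod 22213 = 1630.

1630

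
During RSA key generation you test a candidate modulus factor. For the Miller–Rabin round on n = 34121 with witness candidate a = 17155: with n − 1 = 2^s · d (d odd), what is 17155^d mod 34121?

n − 1 = 34120 = 2^3 · 4265, so s = 3 and d = 4265.
17155^4265 mod 34121 = 8677.

8677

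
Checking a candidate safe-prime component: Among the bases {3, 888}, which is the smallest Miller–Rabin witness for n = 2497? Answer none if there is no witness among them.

3

n − 1 = 2496 = 2^6 · 39, so s = 6 and d = 39.
Base 3: x_0 = 3^39 mod 2497 = 664. x_0 is neither 1 nor 2496, so continue squaring. x_1 = 664^2 mod 2497 = 1424. x_2 = 1424^2 mod 2497 = 212. x_3 = 212^2 mod 2497 = 2495. x_4 = 2495^2 mod 2497 = 4. x_5 = 4^2 mod 2497 = 16. Reached i = s−1 = 5 without hitting −1: 3 is a Miller–Rabin witness and 2497 is composite.
Base 888: x_0 = 888^39 mod 2497 = 1415. x_0 is neither 1 nor 2496, so continue squaring. x_1 = 1415^2 mod 2497 = 2128. x_2 = 2128^2 mod 2497 = 1323. x_3 = 1323^2 mod 2497 = 2429. x_4 = 2429^2 mod 2497 = 2127. x_5 = 2127^2 mod 2497 = 2062. Reached i = s−1 = 5 without hitting −1: 888 is a Miller–Rabin witness and 2497 is composite.
The smallest witness among the given bases is 3.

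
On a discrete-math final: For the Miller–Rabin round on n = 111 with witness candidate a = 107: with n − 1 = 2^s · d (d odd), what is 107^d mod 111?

n − 1 = 110 = 2^1 · 55, so s = 1 and d = 55.
107^55 mod 111 = 107.

107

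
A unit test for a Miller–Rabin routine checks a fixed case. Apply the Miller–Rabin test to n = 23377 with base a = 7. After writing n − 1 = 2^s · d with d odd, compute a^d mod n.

936

n − 1 = 23376 = 2^4 · 1461, so s = 4 and d = 1461.
7^1461 mod 23377 = 936.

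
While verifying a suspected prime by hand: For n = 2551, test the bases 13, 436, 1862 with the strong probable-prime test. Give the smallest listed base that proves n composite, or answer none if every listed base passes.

n − 1 = 2550 = 2^1 · 1275, so s = 1 and d = 1275.
Base 13: x_0 = 13^1275 mod 2551 = 1. x_0 = 1, so 13 is not a witness.
Base 436: x_0 = 436^1275 mod 2551 = 2550. x_0 = 2550 ≡ −1, so 436 is not a witness.
Base 1862: x_0 = 1862^1275 mod 2551 = 2550. x_0 = 2550 ≡ −1, so 1862 is not a witness.
No listed base is a witness for 2551.

none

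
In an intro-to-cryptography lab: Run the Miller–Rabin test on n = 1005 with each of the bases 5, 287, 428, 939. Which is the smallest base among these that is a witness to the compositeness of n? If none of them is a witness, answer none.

n − 1 = 1004 = 2^2 · 251, so s = 2 and d = 251.
Base 5: x_0 = 5^251 mod 1005 = 410. x_0 is neither 1 nor 1004, so continue squaring. x_1 = 410^2 mod 1005 = 265. Reached i = s−1 = 1 without hitting −1: 5 is a Miller–Rabin witness and 1005 is composite.
Base 287: x_0 = 287^251 mod 1005 = 473. x_0 is neither 1 nor 1004, so continue squaring. x_1 = 473^2 mod 1005 = 619. Reached i = s−1 = 1 without hitting −1: 287 is a Miller–Rabin witness and 1005 is composite.
Base 428: x_0 = 428^251 mod 1005 = 887. x_0 is neither 1 nor 1004, so continue squaring. x_1 = 887^2 mod 1005 = 859. Reached i = s−1 = 1 without hitting −1: 428 is a Miller–Rabin witness and 1005 is composite.
Base 939: x_0 = 939^251 mod 1005 = 939. x_0 is neither 1 nor 1004, so continue squaring. x_1 = 939^2 mod 1005 = 336. Reached i = s−1 = 1 without hitting −1: 939 is a Miller–Rabin witness and 1005 is composite.
The smallest witness among the given bases is 5.

5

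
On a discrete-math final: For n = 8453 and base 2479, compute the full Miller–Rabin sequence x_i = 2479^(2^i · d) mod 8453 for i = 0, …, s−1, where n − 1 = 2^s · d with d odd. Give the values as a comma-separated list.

n − 1 = 8452 = 2^2 · 2113, so s = 2 and d = 2113.
x_0 = 2479^2113 mod 8453 = 2057.
x_1 = 2057^2 mod 8453 = 4749.

2057, 4749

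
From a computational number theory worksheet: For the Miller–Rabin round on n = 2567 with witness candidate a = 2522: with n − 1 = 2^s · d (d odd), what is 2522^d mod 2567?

675

n − 1 = 2566 = 2^1 · 1283, so s = 1 and d = 1283.
2522^1283 mod 2567 = 675.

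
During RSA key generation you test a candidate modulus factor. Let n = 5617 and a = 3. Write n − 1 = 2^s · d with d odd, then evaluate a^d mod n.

n − 1 = 5616 = 2^4 · 351, so s = 4 and d = 351.
3^351 mod 5617 = 2597.

2597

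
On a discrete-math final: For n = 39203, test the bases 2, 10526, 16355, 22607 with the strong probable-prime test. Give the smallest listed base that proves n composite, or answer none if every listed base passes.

2

n − 1 = 39202 = 2^1 · 19601, so s = 1 and d = 19601.
Base 2: x_0 = 2^19601 mod 39203 = 29552. x_0 ∉ {1, 39202} and s = 1, so 2 is a Miller–Rabin witness and 39203 is composite.
Base 10526: x_0 = 10526^19601 mod 39203 = 10329. x_0 ∉ {1, 39202} and s = 1, so 10526 is a Miller–Rabin witness and 39203 is composite.
Base 16355: x_0 = 16355^19601 mod 39203 = 24235. x_0 ∉ {1, 39202} and s = 1, so 16355 is a Miller–Rabin witness and 39203 is composite.
Base 22607: x_0 = 22607^19601 mod 39203 = 27729. x_0 ∉ {1, 39202} and s = 1, so 22607 is a Miller–Rabin witness and 39203 is composite.
The smallest witness among the given bases is 2.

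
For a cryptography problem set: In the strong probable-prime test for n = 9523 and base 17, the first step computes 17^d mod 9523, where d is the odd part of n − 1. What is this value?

n − 1 = 9522 = 2^1 · 4761, so s = 1 and d = 4761.
Repeated squaring mod 9523: 17^1 ≡ 17, 17^2 ≡ 289, 17^4 ≡ 7337, 17^8 ≡ 7573, 17^16 ≡ 2823, 17^32 ≡ 8101, 17^64 ≡ 3208, 17^128 ≡ 6424, 17^256 ≡ 4617, 17^512 ≡ 4215, 17^1024 ≡ 5830, 17^2048 ≡ 1313, 17^4096 ≡ 306.
4761 = 4096 + 512 + 128 + 16 + 8 + 1, so 17^4761 ≡ 306·4215·6424·2823·7573·17 ≡ 5120 (mod 9523).

5120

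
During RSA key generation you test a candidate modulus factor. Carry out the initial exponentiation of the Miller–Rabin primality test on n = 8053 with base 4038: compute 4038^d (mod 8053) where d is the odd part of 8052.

n − 1 = 8052 = 2^2 · 2013, so s = 2 and d = 2013.
4038^2013 mod 8053 = 370.

370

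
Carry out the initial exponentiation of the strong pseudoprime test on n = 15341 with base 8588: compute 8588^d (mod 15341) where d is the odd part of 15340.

6605

n − 1 = 15340 = 2^2 · 3835, so s = 2 and d = 3835.
Repeated squaring mod 15341: 8588^1 ≡ 8588, 8588^2 ≡ 9557, 8588^4 ≡ 11276, 8588^8 ≡ 1968, 8588^16 ≡ 7092, 8588^32 ≡ 8666, 8588^64 ≡ 5361, 8588^128 ≡ 6628, 8588^256 ≡ 9101, 8588^512 ≡ 2142, 8588^1024 ≡ 1205, 8588^2048 ≡ 9971.
3835 = 2048 + 1024 + 512 + 128 + 64 + 32 + 16 + 8 + 2 + 1, so 8588^3835 ≡ 9971·1205·2142·6628·5361·8666·7092·1968·9557·8588 ≡ 6605 (mod 15341).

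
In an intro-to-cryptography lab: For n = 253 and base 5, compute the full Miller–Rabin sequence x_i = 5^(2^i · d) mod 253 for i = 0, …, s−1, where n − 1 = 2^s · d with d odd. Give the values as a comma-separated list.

191, 49

n − 1 = 252 = 2^2 · 63, so s = 2 and d = 63.
x_0 = 5^63 mod 253 = 191.
x_1 = 191^2 mod 253 = 49.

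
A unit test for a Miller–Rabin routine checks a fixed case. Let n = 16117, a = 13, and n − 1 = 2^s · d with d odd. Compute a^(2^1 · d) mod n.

n − 1 = 16116 = 2^2 · 4029, so s = 2 and d = 4029.
x_0 = 13^4029 mod 16117 = 1401.
x_1 = 1401^2 mod 16117 = 12644.

12644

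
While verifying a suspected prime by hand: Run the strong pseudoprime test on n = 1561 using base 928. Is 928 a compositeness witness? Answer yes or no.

yes

n − 1 = 1560 = 2^3 · 195, so s = 3 and d = 195.
Repeated squaring mod 1561: 928^1 ≡ 928, 928^2 ≡ 1073, 928^4 ≡ 872, 928^8 ≡ 177, 928^16 ≡ 109, 928^32 ≡ 954, 928^64 ≡ 53, 928^128 ≡ 1248.
195 = 128 + 64 + 2 + 1, so 928^195 ≡ 1248·53·1073·928 ≡ 197 (mod 1561).
x_0 = 928^195 mod 1561 = 197.
x_0 is neither 1 nor 1560, so continue squaring.
x_1 = 197^2 mod 1561 = 1345.
x_2 = 1345^2 mod 1561 = 1387.
Reached i = s−1 = 2 without hitting −1: 928 is a Miller–Rabin witness and 1561 is composite.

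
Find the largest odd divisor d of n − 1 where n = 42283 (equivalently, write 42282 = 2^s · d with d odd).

Halving: 42282 → 21141; 21141 is odd.
So 42282 = 2^1 · 21141.

21141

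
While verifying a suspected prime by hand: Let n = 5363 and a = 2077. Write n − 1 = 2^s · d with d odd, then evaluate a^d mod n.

n − 1 = 5362 = 2^1 · 2681, so s = 1 and d = 2681.
Repeated squaring mod 5363: 2077^1 ≡ 2077, 2077^2 ≡ 2077, 2077^4 ≡ 2077, 2077^8 ≡ 2077, 2077^16 ≡ 2077, 2077^32 ≡ 2077, 2077^64 ≡ 2077, 2077^128 ≡ 2077, 2077^256 ≡ 2077, 2077^512 ≡ 2077, 2077^1024 ≡ 2077, 2077^2048 ≡ 2077.
2681 = 2048 + 512 + 64 + 32 + 16 + 8 + 1, so 2077^2681 ≡ 2077·2077·2077·2077·2077·2077·2077 ≡ 2077 (mod 5363).

2077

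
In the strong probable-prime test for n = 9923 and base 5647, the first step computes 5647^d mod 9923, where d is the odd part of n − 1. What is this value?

n − 1 = 9922 = 2^1 · 4961, so s = 1 and d = 4961.
Repeated squaring mod 9923: 5647^1 ≡ 5647, 5647^2 ≡ 6010, 5647^4 ≡ 380, 5647^8 ≡ 5478, 5647^16 ≡ 1332, 5647^32 ≡ 7930, 5647^64 ≡ 2849, 5647^128 ≡ 9710, 5647^256 ≡ 5677, 5647^512 ≡ 8348, 5647^1024 ≡ 9798, 5647^2048 ≡ 5702, 5647^4096 ≡ 5056.
4961 = 4096 + 512 + 256 + 64 + 32 + 1, so 5647^4961 ≡ 5056·8348·5677·2849·7930·5647 ≡ 9922 (mod 9923).

9922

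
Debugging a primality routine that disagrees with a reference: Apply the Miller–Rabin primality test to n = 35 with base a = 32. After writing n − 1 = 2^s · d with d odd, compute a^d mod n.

n − 1 = 34 = 2^1 · 17, so s = 1 and d = 17.
32^17 mod 35 = 2.

2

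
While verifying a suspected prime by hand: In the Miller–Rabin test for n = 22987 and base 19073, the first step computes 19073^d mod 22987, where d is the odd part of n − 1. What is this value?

n − 1 = 22986 = 2^1 · 11493, so s = 1 and d = 11493.
19073^11493 mod 22987 = 19875.

19875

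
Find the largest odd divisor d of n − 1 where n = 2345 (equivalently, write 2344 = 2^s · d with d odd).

Halving: 2344 → 1172 → 586 → 293; 293 is odd.
So 2344 = 2^3 · 293.

293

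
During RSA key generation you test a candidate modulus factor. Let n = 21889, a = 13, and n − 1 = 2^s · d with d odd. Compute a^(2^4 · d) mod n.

11600

n − 1 = 21888 = 2^7 · 171, so s = 7 and d = 171.
x_0 = 13^171 mod 21889 = 13313.
x_1 = 13313^2 mod 21889 = 736.
x_2 = 736^2 mod 21889 = 16360.
x_3 = 16360^2 mod 21889 = 12797.
x_4 = 12797^2 mod 21889 = 11600.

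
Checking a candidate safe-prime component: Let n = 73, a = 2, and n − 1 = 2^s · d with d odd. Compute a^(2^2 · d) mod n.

1

n − 1 = 72 = 2^3 · 9, so s = 3 and d = 9.
Repeated squaring mod 73: 2^1 ≡ 2, 2^2 ≡ 4, 2^4 ≡ 16, 2^8 ≡ 37.
9 = 8 + 1, so 2^9 ≡ 37·2 ≡ 1 (mod 73).
x_0 = 1.
x_1 = 1^2 mod 73 = 1.
x_2 = 1^2 mod 73 = 1.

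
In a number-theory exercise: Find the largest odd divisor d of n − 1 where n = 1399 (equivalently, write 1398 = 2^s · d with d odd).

Halving: 1398 → 699; 699 is odd.
So 1398 = 2^1 · 699.

699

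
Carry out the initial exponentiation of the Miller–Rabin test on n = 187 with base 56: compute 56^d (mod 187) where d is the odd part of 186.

n − 1 = 186 = 2^1 · 93, so s = 1 and d = 93.
56^93 mod 187 = 122.

122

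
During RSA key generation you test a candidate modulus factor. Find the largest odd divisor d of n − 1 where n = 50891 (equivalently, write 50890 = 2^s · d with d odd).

25445

Halving: 50890 → 25445; 25445 is odd.
So 50890 = 2^1 · 25445.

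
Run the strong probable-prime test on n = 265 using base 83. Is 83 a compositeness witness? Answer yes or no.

n − 1 = 264 = 2^3 · 33, so s = 3 and d = 33.
Repeated squaring mod 265: 83^1 ≡ 83, 83^2 ≡ 264, 83^4 ≡ 1, 83^8 ≡ 1, 83^16 ≡ 1, 83^32 ≡ 1.
33 = 32 + 1, so 83^33 ≡ 1·83 ≡ 83 (mod 265).
x_0 = 83^33 mod 265 = 83.
x_0 is neither 1 nor 264, so continue squaring.
x_1 = 83^2 mod 265 = 264.
x_1 ≡ −1, so 83 is not a witness.

no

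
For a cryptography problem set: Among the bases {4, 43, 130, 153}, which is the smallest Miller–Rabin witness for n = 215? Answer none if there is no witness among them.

n − 1 = 214 = 2^1 · 107, so s = 1 and d = 107.
Base 4: x_0 = 4^107 mod 215 = 59. x_0 ∉ {1, 214} and s = 1, so 4 is a Miller–Rabin witness and 215 is composite.
Base 43: x_0 = 43^107 mod 215 = 172. x_0 ∉ {1, 214} and s = 1, so 43 is a Miller–Rabin witness and 215 is composite.
Base 130: x_0 = 130^107 mod 215 = 130. x_0 ∉ {1, 214} and s = 1, so 130 is a Miller–Rabin witness and 215 is composite.
Base 153: x_0 = 153^107 mod 215 = 17. x_0 ∉ {1, 214} and s = 1, so 153 is a Miller–Rabin witness and 215 is composite.
The smallest witness among the given bases is 4.

4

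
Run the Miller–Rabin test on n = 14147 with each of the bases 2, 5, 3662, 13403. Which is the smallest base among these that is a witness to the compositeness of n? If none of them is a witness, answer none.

2

n − 1 = 14146 = 2^1 · 7073, so s = 1 and d = 7073.
Base 2: x_0 = 2^7073 mod 14147 = 2545. x_0 ∉ {1, 14146} and s = 1, so 2 is a Miller–Rabin witness and 14147 is composite.
Base 5: x_0 = 5^7073 mod 14147 = 5575. x_0 ∉ {1, 14146} and s = 1, so 5 is a Miller–Rabin witness and 14147 is composite.
Base 3662: x_0 = 3662^7073 mod 14147 = 6014. x_0 ∉ {1, 14146} and s = 1, so 3662 is a Miller–Rabin witness and 14147 is composite.
Base 13403: x_0 = 13403^7073 mod 14147 = 8662. x_0 ∉ {1, 14146} and s = 1, so 13403 is a Miller–Rabin witness and 14147 is composite.
The smallest witness among the given bases is 2.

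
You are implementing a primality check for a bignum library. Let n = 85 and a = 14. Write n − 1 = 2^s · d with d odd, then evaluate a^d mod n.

29

n − 1 = 84 = 2^2 · 21, so s = 2 and d = 21.
14^21 mod 85 = 29.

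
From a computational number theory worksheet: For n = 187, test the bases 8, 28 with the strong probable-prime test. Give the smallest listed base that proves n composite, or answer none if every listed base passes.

8

n − 1 = 186 = 2^1 · 93, so s = 1 and d = 93.
Base 8: x_0 = 8^93 mod 187 = 94. x_0 ∉ {1, 186} and s = 1, so 8 is a Miller–Rabin witness and 187 is composite.
Base 28: x_0 = 28^93 mod 187 = 7. x_0 ∉ {1, 186} and s = 1, so 28 is a Miller–Rabin witness and 187 is composite.
The smallest witness among the given bases is 8.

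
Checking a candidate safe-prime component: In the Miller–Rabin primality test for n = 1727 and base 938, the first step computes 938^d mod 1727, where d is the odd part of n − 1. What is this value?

1017

n − 1 = 1726 = 2^1 · 863, so s = 1 and d = 863.
938^863 mod 1727 = 1017.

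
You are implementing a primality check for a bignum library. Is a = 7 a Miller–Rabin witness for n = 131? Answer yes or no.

n − 1 = 130 = 2^1 · 65, so s = 1 and d = 65.
Repeated squaring mod 131: 7^1 ≡ 7, 7^2 ≡ 49, 7^4 ≡ 43, 7^8 ≡ 15, 7^16 ≡ 94, 7^32 ≡ 59, 7^64 ≡ 75.
65 = 64 + 1, so 7^65 ≡ 75·7 ≡ 1 (mod 131).
x_0 = 7^65 mod 131 = 1.
x_0 = 1, so 7 is not a witness.

no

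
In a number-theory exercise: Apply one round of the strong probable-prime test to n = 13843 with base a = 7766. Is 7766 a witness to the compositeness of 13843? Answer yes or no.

n − 1 = 13842 = 2^1 · 6921, so s = 1 and d = 6921.
x_0 = 7766^6921 mod 13843 = 1.
x_0 = 1, so 7766 is not a witness.

no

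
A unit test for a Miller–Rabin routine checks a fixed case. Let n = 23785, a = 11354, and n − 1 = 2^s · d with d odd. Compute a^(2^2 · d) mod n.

n − 1 = 23784 = 2^3 · 2973, so s = 3 and d = 2973.
x_0 = 11354^2973 mod 23785 = 21014.
x_1 = 21014^2 mod 23785 = 19671.
x_2 = 19671^2 mod 23785 = 13861.

13861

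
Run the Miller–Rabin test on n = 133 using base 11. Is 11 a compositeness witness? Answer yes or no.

n − 1 = 132 = 2^2 · 33, so s = 2 and d = 33.
x_0 = 11^33 mod 133 = 1.
x_0 = 1, so 11 is not a witness.

no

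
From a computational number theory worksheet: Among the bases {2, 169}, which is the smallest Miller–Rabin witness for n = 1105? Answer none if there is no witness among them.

2

n − 1 = 1104 = 2^4 · 69, so s = 4 and d = 69.
Base 2: x_0 = 2^69 mod 1105 = 967. x_0 is neither 1 nor 1104, so continue squaring. x_1 = 967^2 mod 1105 = 259. x_2 = 259^2 mod 1105 = 781. x_3 = 781^2 mod 1105 = 1. x_3 = 1 but x_2 ≠ ±1, a nontrivial square root of 1 — 2 is a witness and 1105 is composite.
Base 169: x_0 = 169^69 mod 1105 = 169. x_0 is neither 1 nor 1104, so continue squaring. x_1 = 169^2 mod 1105 = 936. x_2 = 936^2 mod 1105 = 936. x_3 = 936^2 mod 1105 = 936. Reached i = s−1 = 3 without hitting −1: 169 is a Miller–Rabin witness and 1105 is composite.
The smallest witness among the given bases is 2.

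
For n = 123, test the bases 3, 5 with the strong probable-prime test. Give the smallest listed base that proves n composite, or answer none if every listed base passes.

3

n − 1 = 122 = 2^1 · 61, so s = 1 and d = 61.
Base 3: x_0 = 3^61 mod 123 = 120. x_0 ∉ {1, 122} and s = 1, so 3 is a Miller–Rabin witness and 123 is composite.
Base 5: x_0 = 5^61 mod 123 = 5. x_0 ∉ {1, 122} and s = 1, so 5 is a Miller–Rabin witness and 123 is composite.
The smallest witness among the given bases is 3.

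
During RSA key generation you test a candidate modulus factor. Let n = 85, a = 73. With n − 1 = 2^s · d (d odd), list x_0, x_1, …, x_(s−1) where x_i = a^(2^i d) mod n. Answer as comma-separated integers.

n − 1 = 84 = 2^2 · 21, so s = 2 and d = 21.
x_0 = 73^21 mod 85 = 48.
x_1 = 48^2 mod 85 = 9.

48, 9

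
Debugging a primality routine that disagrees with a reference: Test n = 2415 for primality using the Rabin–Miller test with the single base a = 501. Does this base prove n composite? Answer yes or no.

n − 1 = 2414 = 2^1 · 1207, so s = 1 and d = 1207.
x_0 = 501^1207 mod 2415 = 1971.
x_0 ∉ {1, 2414} and s = 1, so 501 is a Miller–Rabin witness and 2415 is composite.

yes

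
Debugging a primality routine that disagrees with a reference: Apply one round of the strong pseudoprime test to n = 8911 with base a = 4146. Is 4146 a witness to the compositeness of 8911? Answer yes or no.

n − 1 = 8910 = 2^1 · 4455, so s = 1 and d = 4455.
x_0 = 4146^4455 mod 8911 = 1.
x_0 = 1, so 4146 is not a witness.

no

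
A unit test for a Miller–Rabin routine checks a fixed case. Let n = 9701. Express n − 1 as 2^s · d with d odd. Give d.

2425

Halving: 9700 → 4850 → 2425; 2425 is odd.
So 9700 = 2^2 · 2425.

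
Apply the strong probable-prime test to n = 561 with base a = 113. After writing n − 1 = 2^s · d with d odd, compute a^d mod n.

56

n − 1 = 560 = 2^4 · 35, so s = 4 and d = 35.
113^35 mod 561 = 56.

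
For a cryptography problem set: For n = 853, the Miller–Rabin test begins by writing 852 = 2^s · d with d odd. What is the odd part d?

213

Halving: 852 → 426 → 213; 213 is odd.
So 852 = 2^2 · 213.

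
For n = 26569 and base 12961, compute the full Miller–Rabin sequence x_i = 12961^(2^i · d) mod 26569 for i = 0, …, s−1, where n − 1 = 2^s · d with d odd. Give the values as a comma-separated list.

n − 1 = 26568 = 2^3 · 3321, so s = 3 and d = 3321.
x_0 = 12961^3321 mod 26569 = 16627.
x_1 = 16627^2 mod 26569 = 6684.
x_2 = 6684^2 mod 26569 = 13367.

16627, 6684, 13367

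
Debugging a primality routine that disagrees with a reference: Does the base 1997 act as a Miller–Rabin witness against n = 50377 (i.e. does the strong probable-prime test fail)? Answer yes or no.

no

n − 1 = 50376 = 2^3 · 6297, so s = 3 and d = 6297.
x_0 = 1997^6297 mod 50377 = 18543.
x_0 is neither 1 nor 50376, so continue squaring.
x_1 = 18543^2 mod 50377 = 19824.
x_2 = 19824^2 mod 50377 = 50376.
x_2 ≡ −1, so 1997 is not a witness.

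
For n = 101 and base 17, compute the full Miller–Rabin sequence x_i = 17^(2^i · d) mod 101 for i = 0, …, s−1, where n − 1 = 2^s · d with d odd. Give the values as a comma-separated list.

100, 1

n − 1 = 100 = 2^2 · 25, so s = 2 and d = 25.
x_0 = 17^25 mod 101 = 100.
x_1 = 100^2 mod 101 = 1.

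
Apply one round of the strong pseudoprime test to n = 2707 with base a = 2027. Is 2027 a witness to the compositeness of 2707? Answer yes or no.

no

n − 1 = 2706 = 2^1 · 1353, so s = 1 and d = 1353.
x_0 = 2027^1353 mod 2707 = 2706.
x_0 = 2706 ≡ −1, so 2027 is not a witness.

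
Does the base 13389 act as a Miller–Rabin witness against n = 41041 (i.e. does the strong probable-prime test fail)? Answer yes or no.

no

n − 1 = 41040 = 2^4 · 2565, so s = 4 and d = 2565.
x_0 = 13389^2565 mod 41041 = 41040.
x_0 = 41040 ≡ −1, so 13389 is not a witness.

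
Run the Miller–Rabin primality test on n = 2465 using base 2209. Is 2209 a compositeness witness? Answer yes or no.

no

n − 1 = 2464 = 2^5 · 77, so s = 5 and d = 77.
x_0 = 2209^77 mod 2465 = 2464.
x_0 = 2464 ≡ −1, so 2209 is not a witness.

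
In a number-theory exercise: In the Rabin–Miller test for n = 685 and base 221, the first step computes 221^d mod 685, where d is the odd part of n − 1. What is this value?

231

n − 1 = 684 = 2^2 · 171, so s = 2 and d = 171.
221^171 mod 685 = 231.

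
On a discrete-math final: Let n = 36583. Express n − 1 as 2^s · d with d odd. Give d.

Halving: 36582 → 18291; 18291 is odd.
So 36582 = 2^1 · 18291.

18291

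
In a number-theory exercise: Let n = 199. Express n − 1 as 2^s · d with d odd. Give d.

Halving: 198 → 99; 99 is odd.
So 198 = 2^1 · 99.

99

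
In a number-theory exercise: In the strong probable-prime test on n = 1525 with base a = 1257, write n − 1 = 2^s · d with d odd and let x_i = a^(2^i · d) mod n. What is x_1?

n − 1 = 1524 = 2^2 · 381, so s = 2 and d = 381.
x_0 = 1257^381 mod 1525 = 1257.
x_1 = 1257^2 mod 1525 = 149.

149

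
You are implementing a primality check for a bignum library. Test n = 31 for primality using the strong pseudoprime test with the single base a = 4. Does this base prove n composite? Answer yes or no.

no

n − 1 = 30 = 2^1 · 15, so s = 1 and d = 15.
By repeated squaring, 4^15 ≡ 1 (mod 31).
x_0 = 4^15 mod 31 = 1.
x_0 = 1, so 4 is not a witness.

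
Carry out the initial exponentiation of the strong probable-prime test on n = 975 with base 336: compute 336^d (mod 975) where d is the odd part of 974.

n − 1 = 974 = 2^1 · 487, so s = 1 and d = 487.
Repeated squaring mod 975: 336^1 ≡ 336, 336^2 ≡ 771, 336^4 ≡ 666, 336^8 ≡ 906, 336^16 ≡ 861, 336^32 ≡ 321, 336^64 ≡ 666, 336^128 ≡ 906, 336^256 ≡ 861.
487 = 256 + 128 + 64 + 32 + 4 + 2 + 1, so 336^487 ≡ 861·906·666·321·666·771·336 ≡ 171 (mod 975).

171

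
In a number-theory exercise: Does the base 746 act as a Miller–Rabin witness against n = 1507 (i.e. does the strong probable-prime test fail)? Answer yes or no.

yes

n − 1 = 1506 = 2^1 · 753, so s = 1 and d = 753.
x_0 = 746^753 mod 1507 = 69.
x_0 ∉ {1, 1506} and s = 1, so 746 is a Miller–Rabin witness and 1507 is composite.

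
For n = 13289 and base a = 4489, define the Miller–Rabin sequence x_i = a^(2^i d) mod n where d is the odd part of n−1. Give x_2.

n − 1 = 13288 = 2^3 · 1661, so s = 3 and d = 1661.
x_0 = 4489^1661 mod 13289 = 10585.
x_1 = 10585^2 mod 13289 = 2666.
x_2 = 2666^2 mod 13289 = 11230.

11230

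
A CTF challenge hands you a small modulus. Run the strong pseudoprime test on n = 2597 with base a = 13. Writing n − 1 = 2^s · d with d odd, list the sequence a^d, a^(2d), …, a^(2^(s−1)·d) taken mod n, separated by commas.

314, 2507

n − 1 = 2596 = 2^2 · 649, so s = 2 and d = 649.
x_0 = 13^649 mod 2597 = 314.
x_1 = 314^2 mod 2597 = 2507.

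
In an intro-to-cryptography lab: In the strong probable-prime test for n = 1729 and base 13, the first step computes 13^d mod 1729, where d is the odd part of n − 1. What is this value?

1196

n − 1 = 1728 = 2^6 · 27, so s = 6 and d = 27.
Repeated squaring mod 1729: 13^1 ≡ 13, 13^2 ≡ 169, 13^4 ≡ 897, 13^8 ≡ 624, 13^16 ≡ 351.
27 = 16 + 8 + 2 + 1, so 13^27 ≡ 351·624·169·13 ≡ 1196 (mod 1729).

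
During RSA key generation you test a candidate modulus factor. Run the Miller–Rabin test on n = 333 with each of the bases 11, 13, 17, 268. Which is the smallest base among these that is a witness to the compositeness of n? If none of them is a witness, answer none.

11

n − 1 = 332 = 2^2 · 83, so s = 2 and d = 83.
Base 11: x_0 = 11^83 mod 333 = 212. x_0 is neither 1 nor 332, so continue squaring. x_1 = 212^2 mod 333 = 322. Reached i = s−1 = 1 without hitting −1: 11 is a Miller–Rabin witness and 333 is composite.
Base 13: x_0 = 13^83 mod 333 = 52. x_0 is neither 1 nor 332, so continue squaring. x_1 = 52^2 mod 333 = 40. Reached i = s−1 = 1 without hitting −1: 13 is a Miller–Rabin witness and 333 is composite.
Base 17: x_0 = 17^83 mod 333 = 143. x_0 is neither 1 nor 332, so continue squaring. x_1 = 143^2 mod 333 = 136. Reached i = s−1 = 1 without hitting −1: 17 is a Miller–Rabin witness and 333 is composite.
Base 268: x_0 = 268^83 mod 333 = 229. x_0 is neither 1 nor 332, so continue squaring. x_1 = 229^2 mod 333 = 160. Reached i = s−1 = 1 without hitting −1: 268 is a Miller–Rabin witness and 333 is composite.
The smallest witness among the given bases is 11.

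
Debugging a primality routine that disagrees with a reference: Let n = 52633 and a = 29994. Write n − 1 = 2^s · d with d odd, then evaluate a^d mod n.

11535

n − 1 = 52632 = 2^3 · 6579, so s = 3 and d = 6579.
29994^6579 mod 52633 = 11535.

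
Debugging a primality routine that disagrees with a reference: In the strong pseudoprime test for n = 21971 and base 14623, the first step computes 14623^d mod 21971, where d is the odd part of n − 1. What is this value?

18031

n − 1 = 21970 = 2^1 · 10985, so s = 1 and d = 10985.
Repeated squaring mod 21971: 14623^1 ≡ 14623, 14623^2 ≡ 10357, 14623^4 ≡ 5027, 14623^8 ≡ 4079, 14623^16 ≡ 6194, 14623^32 ≡ 4270, 14623^64 ≡ 18941, 14623^128 ≡ 18993, 14623^256 ≡ 14171, 14623^512 ≡ 2301, 14623^1024 ≡ 21561, 14623^2048 ≡ 14303, 14623^4096 ≡ 3828, 14623^8192 ≡ 20898.
10985 = 8192 + 2048 + 512 + 128 + 64 + 32 + 8 + 1, so 14623^10985 ≡ 20898·14303·2301·18993·18941·4270·4079·14623 ≡ 18031 (mod 21971).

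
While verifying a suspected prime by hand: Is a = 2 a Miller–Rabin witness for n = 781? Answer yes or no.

yes

n − 1 = 780 = 2^2 · 195, so s = 2 and d = 195.
x_0 = 2^195 mod 781 = 758.
x_0 is neither 1 nor 780, so continue squaring.
x_1 = 758^2 mod 781 = 529.
Reached i = s−1 = 1 without hitting −1: 2 is a Miller–Rabin witness and 781 is composite.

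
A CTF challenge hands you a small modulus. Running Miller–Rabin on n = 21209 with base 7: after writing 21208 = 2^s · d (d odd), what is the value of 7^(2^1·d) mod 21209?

16454

n − 1 = 21208 = 2^3 · 2651, so s = 3 and d = 2651.
Repeated squaring mod 21209: 7^1 ≡ 7, 7^2 ≡ 49, 7^4 ≡ 2401, 7^8 ≡ 17162, 7^16 ≡ 4861, 7^32 ≡ 2495, 7^64 ≡ 10788, 7^128 ≡ 7161, 7^256 ≡ 17768, 7^512 ≡ 5859, 7^1024 ≡ 11719, 7^2048 ≡ 6686.
2651 = 2048 + 512 + 64 + 16 + 8 + 2 + 1, so 7^2651 ≡ 6686·5859·10788·4861·17162·49·7 ≡ 1567 (mod 21209).
x_0 = 1567.
x_1 = 1567^2 mod 21209 = 16454.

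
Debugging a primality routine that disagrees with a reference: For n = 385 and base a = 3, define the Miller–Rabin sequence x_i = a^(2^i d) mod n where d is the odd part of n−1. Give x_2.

n − 1 = 384 = 2^7 · 3, so s = 7 and d = 3.
x_0 = 3^3 mod 385 = 27.
x_1 = 27^2 mod 385 = 344.
x_2 = 344^2 mod 385 = 141.

141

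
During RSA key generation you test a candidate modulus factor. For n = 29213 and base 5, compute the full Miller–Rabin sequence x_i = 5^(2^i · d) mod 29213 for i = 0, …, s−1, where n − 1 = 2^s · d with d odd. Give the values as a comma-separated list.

6301, 2134

n − 1 = 29212 = 2^2 · 7303, so s = 2 and d = 7303.
x_0 = 5^7303 mod 29213 = 6301.
x_1 = 6301^2 mod 29213 = 2134.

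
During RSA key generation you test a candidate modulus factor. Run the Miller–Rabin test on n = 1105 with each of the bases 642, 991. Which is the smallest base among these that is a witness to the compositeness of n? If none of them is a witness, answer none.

n − 1 = 1104 = 2^4 · 69, so s = 4 and d = 69.
Base 642: x_0 = 642^69 mod 1105 = 642. x_0 is neither 1 nor 1104, so continue squaring. x_1 = 642^2 mod 1105 = 1104. x_1 ≡ −1, so 642 is not a witness.
Base 991: x_0 = 991^69 mod 1105 = 456. x_0 is neither 1 nor 1104, so continue squaring. x_1 = 456^2 mod 1105 = 196. x_2 = 196^2 mod 1105 = 846. x_3 = 846^2 mod 1105 = 781. Reached i = s−1 = 3 without hitting −1: 991 is a Miller–Rabin witness and 1105 is composite.
The smallest witness among the given bases is 991.

991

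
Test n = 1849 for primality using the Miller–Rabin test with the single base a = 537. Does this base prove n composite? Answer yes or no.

n − 1 = 1848 = 2^3 · 231, so s = 3 and d = 231.
x_0 = 537^231 mod 1849 = 1.
x_0 = 1, so 537 is not a witness.

no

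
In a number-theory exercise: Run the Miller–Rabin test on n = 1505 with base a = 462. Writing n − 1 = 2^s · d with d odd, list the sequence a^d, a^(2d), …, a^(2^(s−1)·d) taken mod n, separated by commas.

n − 1 = 1504 = 2^5 · 47, so s = 5 and d = 47.
x_0 = 462^47 mod 1505 = 973.
x_1 = 973^2 mod 1505 = 84.
x_2 = 84^2 mod 1505 = 1036.
x_3 = 1036^2 mod 1505 = 231.
x_4 = 231^2 mod 1505 = 686.

973, 84, 1036, 231, 686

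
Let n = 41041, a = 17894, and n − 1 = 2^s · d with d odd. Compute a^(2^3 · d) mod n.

n − 1 = 41040 = 2^4 · 2565, so s = 4 and d = 2565.
x_0 = 17894^2565 mod 41041 = 30997.
x_1 = 30997^2 mod 41041 = 3158.
x_2 = 3158^2 mod 41041 = 1.
x_3 = 1^2 mod 41041 = 1.

1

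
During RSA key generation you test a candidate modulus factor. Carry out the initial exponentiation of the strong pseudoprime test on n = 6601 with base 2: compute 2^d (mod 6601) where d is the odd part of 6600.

n − 1 = 6600 = 2^3 · 825, so s = 3 and d = 825.
2^825 mod 6601 = 2738.

2738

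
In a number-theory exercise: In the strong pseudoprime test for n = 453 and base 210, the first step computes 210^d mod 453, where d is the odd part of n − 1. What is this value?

321

n − 1 = 452 = 2^2 · 113, so s = 2 and d = 113.
By repeated squaring, 210^113 ≡ 321 (mod 453).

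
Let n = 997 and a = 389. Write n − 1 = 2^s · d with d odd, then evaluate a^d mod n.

n − 1 = 996 = 2^2 · 249, so s = 2 and d = 249.
Repeated squaring mod 997: 389^1 ≡ 389, 389^2 ≡ 774, 389^4 ≡ 876, 389^8 ≡ 683, 389^16 ≡ 890, 389^32 ≡ 482, 389^64 ≡ 23, 389^128 ≡ 529.
249 = 128 + 64 + 32 + 16 + 8 + 1, so 389^249 ≡ 529·23·482·890·683·389 ≡ 836 (mod 997).

836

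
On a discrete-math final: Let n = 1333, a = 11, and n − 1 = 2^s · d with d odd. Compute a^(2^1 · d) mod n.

97

n − 1 = 1332 = 2^2 · 333, so s = 2 and d = 333.
x_0 = 11^333 mod 1333 = 494.
x_1 = 494^2 mod 1333 = 97.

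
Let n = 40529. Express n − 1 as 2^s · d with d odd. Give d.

2533

Halving: 40528 → 20264 → 10132 → 5066 → 2533; 2533 is odd.
So 40528 = 2^4 · 2533.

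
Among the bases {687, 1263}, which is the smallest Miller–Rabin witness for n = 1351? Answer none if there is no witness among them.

n − 1 = 1350 = 2^1 · 675, so s = 1 and d = 675.
Base 687: x_0 = 687^675 mod 1351 = 1. x_0 = 1, so 687 is not a witness.
Base 1263: x_0 = 1263^675 mod 1351 = 1147. x_0 ∉ {1, 1350} and s = 1, so 1263 is a Miller–Rabin witness and 1351 is composite.
The smallest witness among the given bases is 1263.

1263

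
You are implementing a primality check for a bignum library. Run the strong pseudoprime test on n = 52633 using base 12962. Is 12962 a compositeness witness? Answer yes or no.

no

n − 1 = 52632 = 2^3 · 6579, so s = 3 and d = 6579.
Repeated squaring mod 52633: 12962^1 ≡ 12962, 12962^2 ≡ 8908, 12962^4 ≡ 34533, 12962^8 ≡ 22208, 12962^16 ≡ 24054, 12962^32 ≡ 347, 12962^64 ≡ 15143, 12962^128 ≡ 41101, 12962^256 ≡ 36066, 12962^512 ≡ 37027, 12962^1024 ≡ 14345, 12962^2048 ≡ 36628, 12962^4096 ≡ 47847.
6579 = 4096 + 2048 + 256 + 128 + 32 + 16 + 2 + 1, so 12962^6579 ≡ 47847·36628·36066·41101·347·24054·8908·12962 ≡ 52632 (mod 52633).
x_0 = 12962^6579 mod 52633 = 52632.
x_0 = 52632 ≡ −1, so 12962 is not a witness.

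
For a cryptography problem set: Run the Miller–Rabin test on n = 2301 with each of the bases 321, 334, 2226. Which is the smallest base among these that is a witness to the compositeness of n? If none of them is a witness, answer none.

n − 1 = 2300 = 2^2 · 575, so s = 2 and d = 575.
Base 321: x_0 = 321^575 mod 2301 = 2187. x_0 is neither 1 nor 2300, so continue squaring. x_1 = 2187^2 mod 2301 = 1491. Reached i = s−1 = 1 without hitting −1: 321 is a Miller–Rabin witness and 2301 is composite.
Base 334: x_0 = 334^575 mod 2301 = 406. x_0 is neither 1 nor 2300, so continue squaring. x_1 = 406^2 mod 2301 = 1465. Reached i = s−1 = 1 without hitting −1: 334 is a Miller–Rabin witness and 2301 is composite.
Base 2226: x_0 = 2226^575 mod 2301 = 984. x_0 is neither 1 nor 2300, so continue squaring. x_1 = 984^2 mod 2301 = 1836. Reached i = s−1 = 1 without hitting −1: 2226 is a Miller–Rabin witness and 2301 is composite.
The smallest witness among the given bases is 321.

321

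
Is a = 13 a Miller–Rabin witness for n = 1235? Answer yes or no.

n − 1 = 1234 = 2^1 · 617, so s = 1 and d = 617.
x_0 = 13^617 mod 1235 = 793.
x_0 ∉ {1, 1234} and s = 1, so 13 is a Miller–Rabin witness and 1235 is composite.

yes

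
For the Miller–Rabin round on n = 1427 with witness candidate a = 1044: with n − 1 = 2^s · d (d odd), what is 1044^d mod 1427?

1

n − 1 = 1426 = 2^1 · 713, so s = 1 and d = 713.
Repeated squaring mod 1427: 1044^1 ≡ 1044, 1044^2 ≡ 1135, 1044^4 ≡ 1071, 1044^8 ≡ 1160, 1044^16 ≡ 1366, 1044^32 ≡ 867, 1044^64 ≡ 1087, 1044^128 ≡ 13, 1044^256 ≡ 169, 1044^512 ≡ 21.
713 = 512 + 128 + 64 + 8 + 1, so 1044^713 ≡ 21·13·1087·1160·1044 ≡ 1 (mod 1427).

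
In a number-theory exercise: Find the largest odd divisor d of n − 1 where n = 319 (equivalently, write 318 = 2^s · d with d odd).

Halving: 318 → 159; 159 is odd.
So 318 = 2^1 · 159.

159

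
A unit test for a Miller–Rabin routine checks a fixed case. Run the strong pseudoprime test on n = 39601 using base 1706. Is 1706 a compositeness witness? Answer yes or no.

n − 1 = 39600 = 2^4 · 2475, so s = 4 and d = 2475.
Repeated squaring mod 39601: 1706^1 ≡ 1706, 1706^2 ≡ 19563, 1706^4 ≡ 6905, 1706^8 ≡ 39022, 1706^16 ≡ 18433, 1706^32 ≡ 38510, 1706^64 ≡ 2251, 1706^128 ≡ 37674, 1706^256 ≡ 30436, 1706^512 ≡ 3504, 1706^1024 ≡ 1706, 1706^2048 ≡ 19563.
2475 = 2048 + 256 + 128 + 32 + 8 + 2 + 1, so 1706^2475 ≡ 19563·30436·37674·38510·39022·19563·1706 ≡ 1 (mod 39601).
x_0 = 1706^2475 mod 39601 = 1.
x_0 = 1, so 1706 is not a witness.

no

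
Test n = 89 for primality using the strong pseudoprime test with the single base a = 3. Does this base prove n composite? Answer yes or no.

no

n − 1 = 88 = 2^3 · 11, so s = 3 and d = 11.
x_0 = 3^11 mod 89 = 37.
x_0 is neither 1 nor 88, so continue squaring.
x_1 = 37^2 mod 89 = 34.
x_2 = 34^2 mod 89 = 88.
x_2 ≡ −1, so 3 is not a witness.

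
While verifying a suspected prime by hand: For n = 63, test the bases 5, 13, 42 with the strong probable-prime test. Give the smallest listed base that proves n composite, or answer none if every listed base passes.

n − 1 = 62 = 2^1 · 31, so s = 1 and d = 31.
Base 5: x_0 = 5^31 mod 63 = 5. x_0 ∉ {1, 62} and s = 1, so 5 is a Miller–Rabin witness and 63 is composite.
Base 13: x_0 = 13^31 mod 63 = 13. x_0 ∉ {1, 62} and s = 1, so 13 is a Miller–Rabin witness and 63 is composite.
Base 42: x_0 = 42^31 mod 63 = 0. x_0 ∉ {1, 62} and s = 1, so 42 is a Miller–Rabin witness and 63 is composite.
The smallest witness among the given bases is 5.

5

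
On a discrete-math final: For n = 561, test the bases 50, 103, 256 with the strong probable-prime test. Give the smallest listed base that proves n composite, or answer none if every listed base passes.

none

n − 1 = 560 = 2^4 · 35, so s = 4 and d = 35.
Base 50: x_0 = 50^35 mod 561 = 560. x_0 = 560 ≡ −1, so 50 is not a witness.
Base 103: x_0 = 103^35 mod 561 = 1. x_0 = 1, so 103 is not a witness.
Base 256: x_0 = 256^35 mod 561 = 1. x_0 = 1, so 256 is not a witness.
No listed base is a witness for 561.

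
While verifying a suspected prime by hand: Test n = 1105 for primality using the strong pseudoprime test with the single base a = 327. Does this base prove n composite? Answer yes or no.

n − 1 = 1104 = 2^4 · 69, so s = 4 and d = 69.
x_0 = 327^69 mod 1105 = 837.
x_0 is neither 1 nor 1104, so continue squaring.
x_1 = 837^2 mod 1105 = 1104.
x_1 ≡ −1, so 327 is not a witness.

no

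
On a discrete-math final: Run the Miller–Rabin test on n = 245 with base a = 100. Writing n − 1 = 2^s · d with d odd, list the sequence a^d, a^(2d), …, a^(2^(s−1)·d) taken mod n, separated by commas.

135, 95

n − 1 = 244 = 2^2 · 61, so s = 2 and d = 61.
x_0 = 100^61 mod 245 = 135.
x_1 = 135^2 mod 245 = 95.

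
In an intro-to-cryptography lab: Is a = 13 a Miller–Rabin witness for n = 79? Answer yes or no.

no

n − 1 = 78 = 2^1 · 39, so s = 1 and d = 39.
x_0 = 13^39 mod 79 = 1.
x_0 = 1, so 13 is not a witness.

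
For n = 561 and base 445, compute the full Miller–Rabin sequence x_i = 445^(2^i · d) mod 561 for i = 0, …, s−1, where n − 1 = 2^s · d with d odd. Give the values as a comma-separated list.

n − 1 = 560 = 2^4 · 35, so s = 4 and d = 35.
x_0 = 445^35 mod 561 = 265.
x_1 = 265^2 mod 561 = 100.
x_2 = 100^2 mod 561 = 463.
x_3 = 463^2 mod 561 = 67.

265, 100, 463, 67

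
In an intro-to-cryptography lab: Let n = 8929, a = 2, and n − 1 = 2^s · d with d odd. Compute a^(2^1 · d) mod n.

n − 1 = 8928 = 2^5 · 279, so s = 5 and d = 279.
x_0 = 2^279 mod 8929 = 3355.
x_1 = 3355^2 mod 8929 = 5485.

5485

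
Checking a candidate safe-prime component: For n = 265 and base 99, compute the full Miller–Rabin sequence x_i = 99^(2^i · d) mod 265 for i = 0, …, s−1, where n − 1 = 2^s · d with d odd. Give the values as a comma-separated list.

n − 1 = 264 = 2^3 · 33, so s = 3 and d = 33.
x_0 = 99^33 mod 265 = 24.
x_1 = 24^2 mod 265 = 46.
x_2 = 46^2 mod 265 = 261.

24, 46, 261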